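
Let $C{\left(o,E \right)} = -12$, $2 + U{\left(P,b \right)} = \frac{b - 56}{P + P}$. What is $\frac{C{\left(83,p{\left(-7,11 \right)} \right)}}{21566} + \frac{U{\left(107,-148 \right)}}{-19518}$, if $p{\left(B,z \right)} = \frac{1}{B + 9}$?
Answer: $- \frac{4561564}{11259748779} \approx -0.00040512$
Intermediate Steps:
$p{\left(B,z \right)} = \frac{1}{9 + B}$
$U{\left(P,b \right)} = -2 + \frac{-56 + b}{2 P}$ ($U{\left(P,b \right)} = -2 + \frac{b - 56}{P + P} = -2 + \frac{-56 + b}{2 P}$)
$\frac{C{\left(83,p{\left(-7,11 \right)} \right)}}{21566} + \frac{U{\left(107,-148 \right)}}{-19518} = - \frac{12}{21566} + \frac{\frac{1}{2} \cdot \frac{1}{107} \left(-56 - 148 - 428\right)}{-19518} = \left(-12\right) \frac{1}{21566} + \frac{1}{2} \cdot \frac{1}{107} \left(-56 - 148 - 428\right) \left(- \frac{1}{19518}\right) = - \frac{6}{10783} + \frac{1}{2} \cdot \frac{1}{107} \left(-632\right) \left(- \frac{1}{19518}\right) = - \frac{6}{10783} - - \frac{158}{1044213} = - \frac{6}{10783} + \frac{158}{1044213} = - \frac{4561564}{11259748779}$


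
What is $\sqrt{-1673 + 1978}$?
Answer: $\sqrt{305} \approx 17.464$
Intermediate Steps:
$\sqrt{-1673 + 1978} = \sqrt{305}$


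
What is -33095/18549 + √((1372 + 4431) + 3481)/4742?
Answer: -33095/18549 + √2321/2371 ≈ -1.7639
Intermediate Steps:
-33095/18549 + √((1372 + 4431) + 3481)/4742 = -33095*1/18549 + √(5803 + 3481)*(1/4742) = -33095/18549 + √9284*(1/4742) = -33095/18549 + (2*√2321)*(1/4742) = -33095/18549 + √2321/2371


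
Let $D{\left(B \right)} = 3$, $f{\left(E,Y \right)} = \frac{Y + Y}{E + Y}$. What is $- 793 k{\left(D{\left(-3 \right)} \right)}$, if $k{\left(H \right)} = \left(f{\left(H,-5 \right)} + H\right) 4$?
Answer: $-25376$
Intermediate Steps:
$f{\left(E,Y \right)} = \frac{2 Y}{E + Y}$
$k{\left(H \right)} = - \frac{40}{-5 + H} + 4 H$ ($k{\left(H \right)} = \left(2 \left(-5\right) \frac{1}{H - 5} + H\right) 4 = \left(2 \left(-5\right) \frac{1}{-5 + H} + H\right) 4 = \left(- \frac{10}{-5 + H} + H\right) 4 = \left(H - \frac{10}{-5 + H}\right) 4 = - \frac{40}{-5 + H} + 4 H$)
$- 793 k{\left(D{\left(-3 \right)} \right)} = - 793 \frac{4 \left(-10 + 3 \left(-5 + 3\right)\right)}{-5 + 3} = - 793 \frac{4 \left(-10 + 3 \left(-2\right)\right)}{-2} = - 793 \cdot 4 \left(- \frac{1}{2}\right) \left(-10 - 6\right) = - 793 \cdot 4 \left(- \frac{1}{2}\right) \left(-16\right) = \left(-793\right) 32 = -25376$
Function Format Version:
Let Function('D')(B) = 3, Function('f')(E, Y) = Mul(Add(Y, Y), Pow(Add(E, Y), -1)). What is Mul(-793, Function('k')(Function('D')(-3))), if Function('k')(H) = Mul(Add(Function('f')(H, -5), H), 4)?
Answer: -25376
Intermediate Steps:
Function('f')(E, Y) = Mul(2, Y, Pow(Add(E, Y), -1)) (Function('f')(E, Y) = Mul(Mul(2, Y), Pow(Add(E, Y), -1)) = Mul(2, Y, Pow(Add(E, Y), -1)))
Function('k')(H) = Add(Mul(-40, Pow(Add(-5, H), -1)), Mul(4, H)) (Function('k')(H) = Mul(Add(Mul(2, -5, Pow(Add(H, -5), -1)), H), 4) = Mul(Add(Mul(2, -5, Pow(Add(-5, H), -1)), H), 4) = Mul(Add(Mul(-10, Pow(Add(-5, H), -1)), H), 4) = Mul(Add(H, Mul(-10, Pow(Add(-5, H), -1))), 4) = Add(Mul(-40, Pow(Add(-5, H), -1)), Mul(4, H)))
Mul(-793, Function('k')(Function('D')(-3))) = Mul(-793, Mul(4, Pow(Add(-5, 3), -1), Add(-10, Mul(3, Add(-5, 3))))) = Mul(-793, Mul(4, Pow(-2, -1), Add(-10, Mul(3, -2)))) = Mul(-793, Mul(4, Rational(-1, 2), Add(-10, -6))) = Mul(-793, Mul(4, Rational(-1, 2), -16)) = Mul(-793, 32) = -25376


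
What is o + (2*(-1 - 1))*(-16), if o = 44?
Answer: 108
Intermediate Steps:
o + (2*(-1 - 1))*(-16) = 44 + (2*(-1 - 1))*(-16) = 44 + (2*(-2))*(-16) = 44 - 4*(-16) = 44 + 64 = 108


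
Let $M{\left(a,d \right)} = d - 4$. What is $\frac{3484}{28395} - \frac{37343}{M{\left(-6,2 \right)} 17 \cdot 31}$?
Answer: $\frac{1064026621}{29928330} \approx 35.552$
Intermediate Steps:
$M{\left(a,d \right)} = -4 + d$
$\frac{3484}{28395} - \frac{37343}{M{\left(-6,2 \right)} 17 \cdot 31} = \frac{3484}{28395} - \frac{37343}{\left(-4 + 2\right) 17 \cdot 31} = 3484 \cdot \frac{1}{28395} - \frac{37343}{\left(-2\right) 17 \cdot 31} = \frac{3484}{28395} - \frac{37343}{\left(-34\right) 31} = \frac{3484}{28395} - \frac{37343}{-1054} = \frac{3484}{28395} - - \frac{37343}{1054} = \frac{3484}{28395} + \frac{37343}{1054} = \frac{1064026621}{29928330}$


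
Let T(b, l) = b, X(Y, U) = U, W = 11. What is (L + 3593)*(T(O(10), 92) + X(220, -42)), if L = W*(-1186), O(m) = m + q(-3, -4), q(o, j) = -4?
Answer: 340308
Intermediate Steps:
O(m) = -4 + m (O(m) = m - 4 = -4 + m)
L = -13046 (L = 11*(-1186) = -13046)
(L + 3593)*(T(O(10), 92) + X(220, -42)) = (-13046 + 3593)*((-4 + 10) - 42) = -9453*(6 - 42) = -9453*(-36) = 340308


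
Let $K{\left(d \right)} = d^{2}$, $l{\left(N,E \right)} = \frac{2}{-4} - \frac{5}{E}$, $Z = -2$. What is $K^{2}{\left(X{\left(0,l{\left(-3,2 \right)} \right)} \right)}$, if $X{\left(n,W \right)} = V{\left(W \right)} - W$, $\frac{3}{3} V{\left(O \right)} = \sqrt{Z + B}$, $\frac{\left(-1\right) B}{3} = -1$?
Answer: $256$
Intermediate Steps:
$B = 3$ ($B = \left(-3\right) \left(-1\right) = 3$)
$l{\left(N,E \right)} = - \frac{1}{2} - \frac{5}{E}$ ($l{\left(N,E \right)} = 2 \left(- \frac{1}{4}\right) - \frac{5}{E} = - \frac{1}{2} - \frac{5}{E}$)
$V{\left(O \right)} = 1$ ($V{\left(O \right)} = \sqrt{-2 + 3} = \sqrt{1} = 1$)
$X{\left(n,W \right)} = 1 - W$
$K^{2}{\left(X{\left(0,l{\left(-3,2 \right)} \right)} \right)} = \left(\left(1 - \frac{-10 - 2}{2 \cdot 2}\right)^{2}\right)^{2} = \left(\left(1 - \frac{1}{2} \cdot \frac{1}{2} \left(-10 - 2\right)\right)^{2}\right)^{2} = \left(\left(1 - \frac{1}{2} \cdot \frac{1}{2} \left(-12\right)\right)^{2}\right)^{2} = \left(\left(1 - -3\right)^{2}\right)^{2} = \left(\left(1 + 3\right)^{2}\right)^{2} = \left(4^{2}\right)^{2} = 16^{2} = 256$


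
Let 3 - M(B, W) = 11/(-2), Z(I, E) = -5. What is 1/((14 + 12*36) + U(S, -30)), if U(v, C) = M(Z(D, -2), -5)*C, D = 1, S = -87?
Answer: 1/191 ≈ 0.0052356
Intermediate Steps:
M(B, W) = 17/2 (M(B, W) = 3 - 11/(-2) = 3 - 11*(-1)/2 = 3 - 1*(-11/2) = 3 + 11/2 = 17/2)
U(v, C) = 17*C/2
1/((14 + 12*36) + U(S, -30)) = 1/((14 + 12*36) + (17/2)*(-30)) = 1/((14 + 432) - 255) = 1/(446 - 255) = 1/191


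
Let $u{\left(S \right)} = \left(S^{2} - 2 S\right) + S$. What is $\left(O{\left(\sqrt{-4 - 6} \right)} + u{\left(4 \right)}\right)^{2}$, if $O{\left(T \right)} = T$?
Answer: $\left(12 + i \sqrt{10}\right)^{2} \approx 134.0 + 75.895 i$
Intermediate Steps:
$u{\left(S \right)} = S^{2} - S$
$\left(O{\left(\sqrt{-4 - 6} \right)} + u{\left(4 \right)}\right)^{2} = \left(\sqrt{-4 - 6} + 4 \left(-1 + 4\right)\right)^{2} = \left(\sqrt{-10} + 4 \cdot 3\right)^{2} = \left(i \sqrt{10} + 12\right)^{2} = \left(12 + i \sqrt{10}\right)^{2}$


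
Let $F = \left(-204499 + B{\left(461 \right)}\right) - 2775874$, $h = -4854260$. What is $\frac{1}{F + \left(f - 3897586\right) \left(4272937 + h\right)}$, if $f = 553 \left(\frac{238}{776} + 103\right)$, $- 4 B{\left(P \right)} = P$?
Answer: $\frac{194}{433113387271023} \approx 4.4792 \cdot 10^{-13}$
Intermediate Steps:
$B{\left(P \right)} = - \frac{P}{4}$
$f = \frac{22165899}{388}$ ($f = 553 \left(238 \cdot \frac{1}{776} + 103\right) = 553 \left(\frac{119}{388} + 103\right) = 553 \cdot \frac{40083}{388} = \frac{22165899}{388} \approx 57129.0$)
$F = - \frac{11921953}{4}$ ($F = \left(-204499 - \frac{461}{4}\right) - 2775874 = - \frac{818457}{4} - 2775874 = - \frac{11921953}{4} \approx -2.9805 \cdot 10^{6}$)
$\frac{1}{F + \left(f - 3897586\right) \left(4272937 + h\right)} = \frac{1}{- \frac{11921953}{4} + \left(\frac{22165899}{388} - 3897586\right) \left(4272937 - 4854260\right)} = \frac{1}{- \frac{11921953}{4} - - \frac{866227930971487}{388}} = \frac{1}{- \frac{11921953}{4} + \frac{866227930971487}{388}} = \frac{1}{\frac{433113387271023}{194}} = \frac{194}{433113387271023}$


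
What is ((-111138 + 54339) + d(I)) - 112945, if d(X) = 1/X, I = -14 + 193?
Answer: -30384175/179 ≈ -1.6974e+5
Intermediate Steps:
I = 179
((-111138 + 54339) + d(I)) - 112945 = ((-111138 + 54339) + 1/179) - 112945 = (-56799 + 1/179) - 112945 = -10167020/179 - 112945 = -30384175/179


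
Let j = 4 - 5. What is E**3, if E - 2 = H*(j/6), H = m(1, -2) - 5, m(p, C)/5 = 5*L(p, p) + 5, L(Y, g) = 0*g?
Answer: -64/27 ≈ -2.3704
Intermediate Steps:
L(Y, g) = 0
m(p, C) = 25 (m(p, C) = 5*(5*0 + 5) = 5*(0 + 5) = 5*5 = 25)
H = 20 (H = 25 - 5 = 20)
j = -1
E = -4/3 (E = 2 + 20*(-1/6) = 2 - 10/3 = -4/3 ≈ -1.3333)
E**3 = (-4/3)**3 = -64/27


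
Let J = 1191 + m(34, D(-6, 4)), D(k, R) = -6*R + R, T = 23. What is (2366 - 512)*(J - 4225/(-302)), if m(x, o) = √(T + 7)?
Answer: 337341789/151 + 1854*√30 ≈ 2.2442e+6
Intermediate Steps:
D(k, R) = -5*R
m(x, o) = √30 (m(x, o) = √(23 + 7) = √30)
J = 1191 + √30 ≈ 1196.5
(2366 - 512)*(J - 4225/(-302)) = (2366 - 512)*((1191 + √30) - 4225/(-302)) = 1854*((1191 + √30) - 4225*(-1/302)) = 1854*((1191 + √30) + 4225/302) = 1854*(363907/302 + √30) = 337341789/151 + 1854*√30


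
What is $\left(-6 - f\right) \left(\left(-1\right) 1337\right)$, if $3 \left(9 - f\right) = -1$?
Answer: $\frac{61502}{3} \approx 20501.0$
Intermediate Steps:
$f = \frac{28}{3}$ ($f = 9 - - \frac{1}{3} = 9 + \frac{1}{3} = \frac{28}{3} \approx 9.3333$)
$\left(-6 - f\right) \left(\left(-1\right) 1337\right) = \left(-6 - \frac{28}{3}\right) \left(\left(-1\right) 1337\right) = \left(-6 - \frac{28}{3}\right) \left(-1337\right) = \left(- \frac{46}{3}\right) \left(-1337\right) = \frac{61502}{3}$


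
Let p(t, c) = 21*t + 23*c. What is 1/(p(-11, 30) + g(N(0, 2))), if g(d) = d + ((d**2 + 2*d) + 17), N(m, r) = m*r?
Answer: 1/476 ≈ 0.0021008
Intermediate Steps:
g(d) = 17 + d**2 + 3*d (g(d) = d + (17 + d**2 + 2*d) = 17 + d**2 + 3*d)
1/(p(-11, 30) + g(N(0, 2))) = 1/((21*(-11) + 23*30) + (17 + (0*2)**2 + 3*(0*2))) = 1/((-231 + 690) + (17 + 0**2 + 3*0)) = 1/(459 + (17 + 0 + 0)) = 1/(459 + 17) = 1/476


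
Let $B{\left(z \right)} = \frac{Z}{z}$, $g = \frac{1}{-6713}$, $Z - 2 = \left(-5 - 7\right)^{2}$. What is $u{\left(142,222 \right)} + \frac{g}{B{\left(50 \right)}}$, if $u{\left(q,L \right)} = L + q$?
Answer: $\frac{178377811}{490049} \approx 364.0$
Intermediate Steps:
$Z = 146$ ($Z = 2 + \left(-5 - 7\right)^{2} = 2 + \left(-12\right)^{2} = 2 + 144 = 146$)
$g = - \frac{1}{6713} \approx -0.00014896$
$B{\left(z \right)} = \frac{146}{z}$
$u{\left(142,222 \right)} + \frac{g}{B{\left(50 \right)}} = \left(222 + 142\right) - \frac{1}{6713 \cdot \frac{146}{50}} = 364 - \frac{1}{6713 \cdot 146 \cdot \frac{1}{50}} = 364 - \frac{1}{6713 \cdot \frac{73}{25}} = 364 - \frac{25}{490049} = \frac{178377811}{490049}$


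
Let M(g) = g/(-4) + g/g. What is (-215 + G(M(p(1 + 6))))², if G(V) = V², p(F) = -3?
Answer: 11498881/256 ≈ 44918.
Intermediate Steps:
M(g) = 1 - g/4 (M(g) = g*(-¼) + 1 = -g/4 + 1 = 1 - g/4)
(-215 + G(M(p(1 + 6))))² = (-215 + (1 - ¼*(-3))²)² = (-215 + (1 + ¾)²)² = (-215 + (7/4)²)² = (-215 + 49/16)² = (-3391/16)² = 11498881/256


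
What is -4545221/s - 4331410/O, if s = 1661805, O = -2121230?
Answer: -244350034678/352507062015 ≈ -0.69318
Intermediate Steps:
-4545221/s - 4331410/O = -4545221/1661805 - 4331410/(-2121230) = -4545221*1/1661805 - 4331410*(-1/2121230) = -4545221/1661805 + 433141/212123 = -244350034678/352507062015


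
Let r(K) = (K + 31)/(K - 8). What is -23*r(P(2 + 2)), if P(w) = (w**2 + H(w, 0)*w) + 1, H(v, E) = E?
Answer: -368/3 ≈ -122.67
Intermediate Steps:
P(w) = 1 + w**2 (P(w) = (w**2 + 0*w) + 1 = (w**2 + 0) + 1 = w**2 + 1 = 1 + w**2)
r(K) = (31 + K)/(-8 + K)
-23*r(P(2 + 2)) = -23*(31 + (1 + (2 + 2)**2))/(-8 + (1 + (2 + 2)**2)) = -23*(31 + (1 + 4**2))/(-8 + (1 + 4**2)) = -23*(31 + (1 + 16))/(-8 + (1 + 16)) = -23*(31 + 17)/(-8 + 17) = -23*48/9 = -23*16/3 = -368/3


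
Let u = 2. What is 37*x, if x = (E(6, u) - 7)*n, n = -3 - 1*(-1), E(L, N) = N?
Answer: 370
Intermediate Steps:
n = -2 (n = -3 + 1 = -2)
x = 10 (x = (2 - 7)*(-2) = -5*(-2) = 10)
37*x = 37*10 = 370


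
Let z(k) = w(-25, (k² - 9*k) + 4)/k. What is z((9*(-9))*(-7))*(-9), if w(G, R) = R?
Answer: -316390/63 ≈ -5022.1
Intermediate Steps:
z(k) = (4 + k² - 9*k)/k (z(k) = ((k² - 9*k) + 4)/k = (4 + k² - 9*k)/k)
z((9*(-9))*(-7))*(-9) = (-9 + (9*(-9))*(-7) + 4/(((9*(-9))*(-7))))*(-9) = (-9 - 81*(-7) + 4/((-81*(-7))))*(-9) = (-9 + 567 + 4/567)*(-9) = (316390/567)*(-9) = -316390/63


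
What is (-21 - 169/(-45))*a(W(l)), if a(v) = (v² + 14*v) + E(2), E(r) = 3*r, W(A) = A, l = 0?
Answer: -1552/15 ≈ -103.47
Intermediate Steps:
a(v) = 6 + v² + 14*v (a(v) = (v² + 14*v) + 3*2 = (v² + 14*v) + 6 = 6 + v² + 14*v)
(-21 - 169/(-45))*a(W(l)) = (-21 - 169/(-45))*(6 + 0² + 14*0) = (-21 - 169*(-1/45))*(6 + 0 + 0) = (-21 + 169/45)*6 = -776/45*6 = -1552/15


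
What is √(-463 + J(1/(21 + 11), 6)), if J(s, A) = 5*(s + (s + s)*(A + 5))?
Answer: I*√29402/8 ≈ 21.434*I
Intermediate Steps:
J(s, A) = 5*s + 10*s*(5 + A) (J(s, A) = 5*(s + (2*s)*(5 + A)) = 5*(s + 2*s*(5 + A)) = 5*s + 10*s*(5 + A))
√(-463 + J(1/(21 + 11), 6)) = √(-463 + 5*(11 + 2*6)/(21 + 11)) = √(-463 + 5*(11 + 12)/32) = √(-463 + 5*(1/32)*23) = √(-463 + 115/32) = √(-14701/32) = I*√29402/8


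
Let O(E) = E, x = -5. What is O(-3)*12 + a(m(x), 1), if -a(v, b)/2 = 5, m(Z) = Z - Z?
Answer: -46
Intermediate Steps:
m(Z) = 0
a(v, b) = -10 (a(v, b) = -2*5 = -10)
O(-3)*12 + a(m(x), 1) = -3*12 - 10 = -36 - 10 = -46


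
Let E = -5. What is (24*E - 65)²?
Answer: 34225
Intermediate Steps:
(24*E - 65)² = (24*(-5) - 65)² = (-120 - 65)² = (-185)² = 34225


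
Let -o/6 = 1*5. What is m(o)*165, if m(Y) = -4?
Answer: -660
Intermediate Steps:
o = -30 (o = -6*5 = -30)
m(o)*165 = -4*165 = -660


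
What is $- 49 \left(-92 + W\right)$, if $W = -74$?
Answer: $8134$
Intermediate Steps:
$- 49 \left(-92 + W\right) = - 49 \left(-92 - 74\right) = \left(-49\right) \left(-166\right) = 8134$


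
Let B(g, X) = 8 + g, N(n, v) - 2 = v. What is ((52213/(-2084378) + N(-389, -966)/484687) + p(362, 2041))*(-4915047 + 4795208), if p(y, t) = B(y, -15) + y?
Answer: -88619861578389383931/1010270919686 ≈ -8.7719e+7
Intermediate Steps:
N(n, v) = 2 + v
p(y, t) = 8 + 2*y (p(y, t) = (8 + y) + y = 8 + 2*y)
((52213/(-2084378) + N(-389, -966)/484687) + p(362, 2041))*(-4915047 + 4795208) = ((52213/(-2084378) + (2 - 966)/484687) + (8 + 2*362))*(-4915047 + 4795208) = ((52213*(-1/2084378) - 964*1/484687) + (8 + 724))*(-119839) = ((-52213/2084378 - 964/484687) + 732)*(-119839) = (-27316302723/1010270919686 + 732)*(-119839) = (739490996907429/1010270919686)*(-119839) = -88619861578389383931/1010270919686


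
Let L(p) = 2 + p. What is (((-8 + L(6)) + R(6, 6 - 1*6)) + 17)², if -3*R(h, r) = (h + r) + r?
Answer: 225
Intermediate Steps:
R(h, r) = -2*r/3 - h/3 (R(h, r) = -((h + r) + r)/3 = -(h + 2*r)/3 = -2*r/3 - h/3)
(((-8 + L(6)) + R(6, 6 - 1*6)) + 17)² = (((-8 + (2 + 6)) + (-2*(6 - 1*6)/3 - ⅓*6)) + 17)² = (((-8 + 8) + (-2*(6 - 6)/3 - 2)) + 17)² = ((0 + (-⅔*0 - 2)) + 17)² = ((0 + (0 - 2)) + 17)² = ((0 - 2) + 17)² = (-2 + 17)² = 15² = 225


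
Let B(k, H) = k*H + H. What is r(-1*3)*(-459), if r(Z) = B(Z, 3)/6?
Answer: 459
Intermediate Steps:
B(k, H) = H + H*k (B(k, H) = H*k + H = H + H*k)
r(Z) = 1/2 + Z/2 (r(Z) = (3*(1 + Z))/6 = (3 + 3*Z)*(1/6) = 1/2 + Z/2)
r(-1*3)*(-459) = (1/2 + (-1*3)/2)*(-459) = (1/2 + (1/2)*(-3))*(-459) = (1/2 - 3/2)*(-459) = -1*(-459) = 459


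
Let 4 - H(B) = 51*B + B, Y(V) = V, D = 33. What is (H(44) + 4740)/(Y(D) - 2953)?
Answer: -307/365 ≈ -0.84110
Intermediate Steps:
H(B) = 4 - 52*B (H(B) = 4 - (51*B + B) = 4 - 52*B)
(H(44) + 4740)/(Y(D) - 2953) = ((4 - 52*44) + 4740)/(33 - 2953) = ((4 - 2288) + 4740)/(-2920) = (-2284 + 4740)*(-1/2920) = 2456*(-1/2920) = -307/365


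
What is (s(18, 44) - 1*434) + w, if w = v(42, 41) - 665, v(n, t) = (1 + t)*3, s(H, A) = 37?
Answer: -936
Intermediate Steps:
v(n, t) = 3 + 3*t
w = -539 (w = (3 + 3*41) - 665 = (3 + 123) - 665 = 126 - 665 = -539)
(s(18, 44) - 1*434) + w = (37 - 1*434) - 539 = (37 - 434) - 539 = -397 - 539 = -936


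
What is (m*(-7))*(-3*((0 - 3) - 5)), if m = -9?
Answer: 1512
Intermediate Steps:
(m*(-7))*(-3*((0 - 3) - 5)) = (-9*(-7))*(-3*((0 - 3) - 5)) = 63*(-3*(-3 - 5)) = 63*(-3*(-8)) = 63*24 = 1512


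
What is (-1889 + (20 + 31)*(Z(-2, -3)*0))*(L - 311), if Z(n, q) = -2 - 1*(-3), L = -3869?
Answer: 7896020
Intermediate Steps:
Z(n, q) = 1 (Z(n, q) = -2 + 3 = 1)
(-1889 + (20 + 31)*(Z(-2, -3)*0))*(L - 311) = (-1889 + (20 + 31)*(1*0))*(-3869 - 311) = (-1889 + 51*0)*(-4180) = (-1889 + 0)*(-4180) = -1889*(-4180) = 7896020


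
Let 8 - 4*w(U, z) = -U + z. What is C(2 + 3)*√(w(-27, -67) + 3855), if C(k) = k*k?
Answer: 25*√3867 ≈ 1554.6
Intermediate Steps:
w(U, z) = 2 - z/4 + U/4 (w(U, z) = 2 - (-U + z)/4 = 2 - (z - U)/4 = 2 + (-z/4 + U/4) = 2 - z/4 + U/4)
C(k) = k²
C(2 + 3)*√(w(-27, -67) + 3855) = (2 + 3)²*√((2 - ¼*(-67) + (¼)*(-27)) + 3855) = 5²*√((2 + 67/4 - 27/4) + 3855) = 25*√(12 + 3855) = 25*√3867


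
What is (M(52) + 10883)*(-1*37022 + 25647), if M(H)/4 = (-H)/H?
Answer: -123748625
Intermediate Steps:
M(H) = -4 (M(H) = 4*((-H)/H) = 4*(-1) = -4)
(M(52) + 10883)*(-1*37022 + 25647) = (-4 + 10883)*(-1*37022 + 25647) = 10879*(-37022 + 25647) = 10879*(-11375) = -123748625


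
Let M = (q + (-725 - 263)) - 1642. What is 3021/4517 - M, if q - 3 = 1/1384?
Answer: 16426940603/6251528 ≈ 2627.7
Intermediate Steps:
q = 4153/1384 (q = 3 + 1/1384 = 4153/1384 ≈ 3.0007)
M = -3635767/1384 (M = (4153/1384 + (-725 - 263)) - 1642 = (4153/1384 - 988) - 1642 = -1363239/1384 - 1642 = -3635767/1384 ≈ -2627.0)
3021/4517 - M = 3021/4517 - 1*(-3635767/1384) = 3021*(1/4517) + 3635767/1384 = 3021/4517 + 3635767/1384 = 16426940603/6251528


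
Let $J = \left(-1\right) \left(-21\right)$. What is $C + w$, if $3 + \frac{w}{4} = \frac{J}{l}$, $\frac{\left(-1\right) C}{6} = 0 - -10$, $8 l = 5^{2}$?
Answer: $- \frac{1128}{25} \approx -45.12$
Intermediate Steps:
$J = 21$
$l = \frac{25}{8}$ ($l = \frac{5^{2}}{8} = \frac{1}{8} \cdot 25 = \frac{25}{8} \approx 3.125$)
$C = -60$ ($C = - 6 \left(0 - -10\right) = - 6 \left(0 + 10\right) = \left(-6\right) 10 = -60$)
$w = \frac{372}{25}$ ($w = -12 + 4 \frac{21}{\frac{25}{8}} = -12 + 4 \cdot 21 \cdot \frac{8}{25} = -12 + 4 \cdot \frac{168}{25} = -12 + \frac{672}{25} = \frac{372}{25} \approx 14.88$)
$C + w = -60 + \frac{372}{25} = - \frac{1128}{25}$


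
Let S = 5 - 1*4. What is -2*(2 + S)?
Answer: -6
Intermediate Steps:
S = 1 (S = 5 - 4 = 1)
-2*(2 + S) = -2*(2 + 1) = -2*3 = -6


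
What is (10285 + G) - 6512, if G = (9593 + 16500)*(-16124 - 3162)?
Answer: -503225825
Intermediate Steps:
G = -503229598 (G = 26093*(-19286) = -503229598)
(10285 + G) - 6512 = (10285 - 503229598) - 6512 = -503219313 - 6512 = -503225825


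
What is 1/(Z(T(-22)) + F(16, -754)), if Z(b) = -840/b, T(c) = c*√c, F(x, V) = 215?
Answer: 57233/12322735 + 462*I*√22/12322735 ≈ 0.0046445 + 0.00017585*I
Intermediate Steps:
T(c) = c^(3/2)
1/(Z(T(-22)) + F(16, -754)) = 1/(-840*I*√22/484 + 215) = 1/(-210*I*√22/121 + 215) = 1/(215 - 210*I*√22/121)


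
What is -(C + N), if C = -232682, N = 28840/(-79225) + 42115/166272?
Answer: 613019598075601/2634579840 ≈ 2.3268e+5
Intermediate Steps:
N = -291744721/2634579840 (N = 28840*(-1/79225) + 42115*(1/166272) = -5768/15845 + 42115/166272 = -291744721/2634579840 ≈ -0.11074)
-(C + N) = -(-232682 - 291744721/2634579840) = -1*(-613019598075601/2634579840) = 613019598075601/2634579840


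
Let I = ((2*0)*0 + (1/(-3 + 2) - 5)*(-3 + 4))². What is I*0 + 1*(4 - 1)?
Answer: 3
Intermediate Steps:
I = 36 (I = (0*0 + (1/(-1) - 5)*1)² = (0 + (-1 - 5)*1)² = (0 - 6*1)² = (0 - 6)² = (-6)² = 36)
I*0 + 1*(4 - 1) = 36*0 + 1*(4 - 1) = 0 + 1*3 = 0 + 3 = 3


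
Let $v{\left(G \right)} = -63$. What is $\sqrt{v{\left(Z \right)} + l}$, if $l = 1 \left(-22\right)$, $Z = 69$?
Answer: $i \sqrt{85} \approx 9.2195 i$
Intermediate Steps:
$l = -22$
$\sqrt{v{\left(Z \right)} + l} = \sqrt{-63 - 22} = \sqrt{-85} = i \sqrt{85}$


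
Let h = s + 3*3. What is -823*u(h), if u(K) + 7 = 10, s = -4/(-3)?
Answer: -2469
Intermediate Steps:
s = 4/3 (s = -4*(-⅓) = 4/3 ≈ 1.3333)
h = 31/3 (h = 4/3 + 3*3 = 4/3 + 9 = 31/3 ≈ 10.333)
u(K) = 3 (u(K) = -7 + 10 = 3)
-823*u(h) = -823*3 = -2469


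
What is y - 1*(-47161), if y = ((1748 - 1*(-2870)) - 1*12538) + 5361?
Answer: 44602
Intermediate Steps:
y = -2559 (y = ((1748 + 2870) - 12538) + 5361 = (4618 - 12538) + 5361 = -7920 + 5361 = -2559)
y - 1*(-47161) = -2559 - 1*(-47161) = -2559 + 47161 = 44602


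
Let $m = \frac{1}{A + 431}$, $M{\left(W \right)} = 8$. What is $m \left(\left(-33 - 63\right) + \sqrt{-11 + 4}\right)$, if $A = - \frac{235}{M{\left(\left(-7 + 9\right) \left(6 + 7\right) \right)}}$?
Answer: $- \frac{256}{1071} + \frac{8 i \sqrt{7}}{3213} \approx -0.23903 + 0.0065876 i$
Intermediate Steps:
$A = - \frac{235}{8} \approx -29.375$
$m = \frac{8}{3213}$ ($m = \frac{1}{- \frac{235}{8} + 431} = \frac{1}{\frac{3213}{8}} = \frac{8}{3213} \approx 0.0024899$)
$m \left(\left(-33 - 63\right) + \sqrt{-11 + 4}\right) = \frac{8 \left(\left(-33 - 63\right) + \sqrt{-11 + 4}\right)}{3213} = \frac{8 \left(-96 + \sqrt{-7}\right)}{3213} = \frac{8 \left(-96 + i \sqrt{7}\right)}{3213} = - \frac{256}{1071} + \frac{8 i \sqrt{7}}{3213}$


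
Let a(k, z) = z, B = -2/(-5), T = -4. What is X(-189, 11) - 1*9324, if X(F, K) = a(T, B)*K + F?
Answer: -47543/5 ≈ -9508.6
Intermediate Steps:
B = ⅖ (B = -2*(-⅕) = ⅖ ≈ 0.40000)
X(F, K) = F + 2*K/5 (X(F, K) = 2*K/5 + F = F + 2*K/5)
X(-189, 11) - 1*9324 = (-189 + (⅖)*11) - 1*9324 = (-189 + 22/5) - 9324 = -923/5 - 9324 = -47543/5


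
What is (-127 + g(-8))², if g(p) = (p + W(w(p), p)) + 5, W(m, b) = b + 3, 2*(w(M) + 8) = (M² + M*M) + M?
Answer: 18225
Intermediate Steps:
w(M) = -8 + M² + M/2 (w(M) = -8 + ((M² + M*M) + M)/2 = -8 + ((M² + M²) + M)/2 = -8 + (2*M² + M)/2 = -8 + (M + 2*M²)/2 = -8 + (M² + M/2) = -8 + M² + M/2)
W(m, b) = 3 + b
g(p) = 8 + 2*p (g(p) = (p + (3 + p)) + 5 = (3 + 2*p) + 5 = 8 + 2*p)
(-127 + g(-8))² = (-127 + (8 + 2*(-8)))² = (-127 + (8 - 16))² = (-127 - 8)² = (-135)² = 18225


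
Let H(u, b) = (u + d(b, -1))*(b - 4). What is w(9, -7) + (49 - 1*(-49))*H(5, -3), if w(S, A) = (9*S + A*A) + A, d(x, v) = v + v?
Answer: -1935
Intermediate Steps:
d(x, v) = 2*v
w(S, A) = A + A² + 9*S (w(S, A) = (9*S + A²) + A = (A² + 9*S) + A = A + A² + 9*S)
H(u, b) = (-4 + b)*(-2 + u) (H(u, b) = (u + 2*(-1))*(b - 4) = (u - 2)*(-4 + b) = (-2 + u)*(-4 + b) = (-4 + b)*(-2 + u))
w(9, -7) + (49 - 1*(-49))*H(5, -3) = (-7 + (-7)² + 9*9) + (49 - 1*(-49))*(8 - 4*5 - 2*(-3) - 3*5) = (-7 + 49 + 81) + (49 + 49)*(8 - 20 + 6 - 15) = 123 + 98*(-21) = 123 - 2058 = -1935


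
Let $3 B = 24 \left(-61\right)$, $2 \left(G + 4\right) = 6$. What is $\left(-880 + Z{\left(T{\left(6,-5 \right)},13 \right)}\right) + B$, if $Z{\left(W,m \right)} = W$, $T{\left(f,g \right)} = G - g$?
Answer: $-1364$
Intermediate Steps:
$G = -1$ ($G = -4 + \frac{1}{2} \cdot 6 = -4 + 3 = -1$)
$T{\left(f,g \right)} = -1 - g$
$B = -488$ ($B = \frac{24 \left(-61\right)}{3} = \frac{1}{3} \left(-1464\right) = -488$)
$\left(-880 + Z{\left(T{\left(6,-5 \right)},13 \right)}\right) + B = \left(-880 - -4\right) - 488 = \left(-880 + \left(-1 + 5\right)\right) - 488 = \left(-880 + 4\right) - 488 = -876 - 488 = -1364$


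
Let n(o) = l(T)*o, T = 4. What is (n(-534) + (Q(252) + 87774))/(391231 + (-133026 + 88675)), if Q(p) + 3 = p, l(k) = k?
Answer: 85887/346880 ≈ 0.24760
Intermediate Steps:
Q(p) = -3 + p
n(o) = 4*o
(n(-534) + (Q(252) + 87774))/(391231 + (-133026 + 88675)) = (4*(-534) + ((-3 + 252) + 87774))/(391231 + (-133026 + 88675)) = (-2136 + (249 + 87774))/(391231 - 44351) = (-2136 + 88023)/346880 = 85887*(1/346880) = 85887/346880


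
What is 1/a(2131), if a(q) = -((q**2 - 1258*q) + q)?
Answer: -1/1862494 ≈ -5.3691e-7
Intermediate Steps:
a(q) = -q**2 + 1257*q (a(q) = -(q**2 - 1257*q) = -q**2 + 1257*q)
1/a(2131) = 1/(2131*(1257 - 1*2131)) = 1/(2131*(1257 - 2131)) = 1/(2131*(-874)) = 1/(-1862494) = -1/1862494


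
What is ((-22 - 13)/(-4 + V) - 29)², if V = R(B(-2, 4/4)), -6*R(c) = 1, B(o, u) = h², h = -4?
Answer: 10609/25 ≈ 424.36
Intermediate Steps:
B(o, u) = 16 (B(o, u) = (-4)² = 16)
R(c) = -⅙ (R(c) = -⅙*1 = -⅙)
V = -⅙ ≈ -0.16667
((-22 - 13)/(-4 + V) - 29)² = ((-22 - 13)/(-4 - ⅙) - 29)² = (-35/(-25/6) - 29)² = (-35*(-6/25) - 29)² = (42/5 - 29)² = (-103/5)² = 10609/25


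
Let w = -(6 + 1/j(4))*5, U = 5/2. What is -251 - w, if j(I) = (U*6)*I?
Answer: -2651/12 ≈ -220.92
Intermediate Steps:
U = 5/2 (U = 5*(1/2) = 5/2 ≈ 2.5000)
j(I) = 15*I (j(I) = ((5/2)*6)*I = 15*I)
w = -361/12 (w = -(6 + 1/(15*4))*5 = -(6 + 1/60)*5 = -361*5/60 = -1*361/12 = -361/12 ≈ -30.083)
-251 - w = -251 - 1*(-361/12) = -251 + 361/12 = -2651/12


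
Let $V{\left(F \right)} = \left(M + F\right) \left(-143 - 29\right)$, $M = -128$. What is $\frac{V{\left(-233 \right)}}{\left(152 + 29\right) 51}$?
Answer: $\frac{62092}{9231} \approx 6.7265$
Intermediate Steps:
$V{\left(F \right)} = 22016 - 172 F$ ($V{\left(F \right)} = \left(-128 + F\right) \left(-143 - 29\right) = \left(-128 + F\right) \left(-172\right) = 22016 - 172 F$)
$\frac{V{\left(-233 \right)}}{\left(152 + 29\right) 51} = \frac{22016 - -40076}{\left(152 + 29\right) 51} = \frac{22016 + 40076}{181 \cdot 51} = \frac{62092}{9231}$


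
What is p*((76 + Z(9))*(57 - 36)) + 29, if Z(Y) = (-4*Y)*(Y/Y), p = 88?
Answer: 73949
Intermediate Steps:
Z(Y) = -4*Y (Z(Y) = -4*Y*1 = -4*Y)
p*((76 + Z(9))*(57 - 36)) + 29 = 88*((76 - 4*9)*(57 - 36)) + 29 = 88*((76 - 36)*21) + 29 = 88*(40*21) + 29 = 88*840 + 29 = 73920 + 29 = 73949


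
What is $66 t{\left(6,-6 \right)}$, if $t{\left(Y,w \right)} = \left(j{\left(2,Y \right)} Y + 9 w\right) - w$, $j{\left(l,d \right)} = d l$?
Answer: $1584$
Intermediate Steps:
$t{\left(Y,w \right)} = 2 Y^{2} + 8 w$ ($t{\left(Y,w \right)} = \left(Y 2 Y + 9 w\right) - w = \left(2 Y Y + 9 w\right) - w = \left(2 Y^{2} + 9 w\right) - w = 2 Y^{2} + 8 w$)
$66 t{\left(6,-6 \right)} = 66 \left(2 \cdot 6^{2} + 8 \left(-6\right)\right) = 66 \left(2 \cdot 36 - 48\right) = 66 \left(72 - 48\right) = 66 \cdot 24 = 1584$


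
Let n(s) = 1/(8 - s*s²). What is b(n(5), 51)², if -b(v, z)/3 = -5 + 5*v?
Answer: 348100/1521 ≈ 228.86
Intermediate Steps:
n(s) = 1/(8 - s³)
b(v, z) = 15 - 15*v (b(v, z) = -3*(-5 + 5*v) = 15 - 15*v)
b(n(5), 51)² = (15 - (-15)/(-8 + 5³))² = (15 - (-15)/(-8 + 125))² = (15 - (-15)/117)² = (15 - 15*(-1/117))² = (15 + 5/39)² = (590/39)² = 348100/1521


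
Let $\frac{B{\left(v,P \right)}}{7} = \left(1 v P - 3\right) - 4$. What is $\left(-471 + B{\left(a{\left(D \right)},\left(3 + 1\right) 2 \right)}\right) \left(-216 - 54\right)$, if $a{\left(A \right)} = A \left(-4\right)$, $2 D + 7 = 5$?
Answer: $79920$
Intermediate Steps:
$D = -1$ ($D = - \frac{7}{2} + \frac{1}{2} \cdot 5 = - \frac{7}{2} + \frac{5}{2} = -1$)
$a{\left(A \right)} = - 4 A$
$B{\left(v,P \right)} = -49 + 7 P v$ ($B{\left(v,P \right)} = 7 \left(\left(1 v P - 3\right) - 4\right) = 7 \left(\left(v P - 3\right) - 4\right) = 7 \left(\left(P v - 3\right) - 4\right) = 7 \left(\left(-3 + P v\right) - 4\right) = 7 \left(-7 + P v\right) = -49 + 7 P v$)
$\left(-471 + B{\left(a{\left(D \right)},\left(3 + 1\right) 2 \right)}\right) \left(-216 - 54\right) = \left(-471 - \left(49 - 7 \left(3 + 1\right) 2 \left(\left(-4\right) \left(-1\right)\right)\right)\right) \left(-216 - 54\right) = \left(-471 - \left(49 - 7 \cdot 4 \cdot 2 \cdot 4\right)\right) \left(-216 - 54\right) = \left(-471 - \left(49 - 224\right)\right) \left(-270\right) = \left(-471 + \left(-49 + 224\right)\right) \left(-270\right) = \left(-471 + 175\right) \left(-270\right) = \left(-296\right) \left(-270\right) = 79920$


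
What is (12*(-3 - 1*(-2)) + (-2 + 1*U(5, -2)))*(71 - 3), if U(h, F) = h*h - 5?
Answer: 408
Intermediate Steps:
U(h, F) = -5 + h**2 (U(h, F) = h**2 - 5 = -5 + h**2)
(12*(-3 - 1*(-2)) + (-2 + 1*U(5, -2)))*(71 - 3) = (12*(-3 - 1*(-2)) + (-2 + 1*(-5 + 5**2)))*(71 - 3) = (12*(-3 + 2) + (-2 + 1*(-5 + 25)))*68 = (12*(-1) + (-2 + 1*20))*68 = (-12 + (-2 + 20))*68 = (-12 + 18)*68 = 6*68 = 408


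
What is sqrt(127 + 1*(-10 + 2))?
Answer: sqrt(119) ≈ 10.909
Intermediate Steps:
sqrt(127 + 1*(-10 + 2)) = sqrt(127 + 1*(-8)) = sqrt(127 - 8) = sqrt(119)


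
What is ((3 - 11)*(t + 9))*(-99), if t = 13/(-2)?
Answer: 1980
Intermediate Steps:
t = -13/2 (t = 13*(-½) = -13/2 ≈ -6.5000)
((3 - 11)*(t + 9))*(-99) = ((3 - 11)*(-13/2 + 9))*(-99) = -8*5/2*(-99) = -20*(-99) = 1980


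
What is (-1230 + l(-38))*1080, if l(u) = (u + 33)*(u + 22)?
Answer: -1242000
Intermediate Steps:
l(u) = (22 + u)*(33 + u) (l(u) = (33 + u)*(22 + u) = (22 + u)*(33 + u))
(-1230 + l(-38))*1080 = (-1230 + (726 + (-38)**2 + 55*(-38)))*1080 = (-1230 + (726 + 1444 - 2090))*1080 = (-1230 + 80)*1080 = -1150*1080 = -1242000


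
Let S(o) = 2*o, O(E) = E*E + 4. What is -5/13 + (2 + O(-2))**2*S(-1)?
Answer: -2605/13 ≈ -200.38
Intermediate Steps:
O(E) = 4 + E**2 (O(E) = E**2 + 4 = 4 + E**2)
-5/13 + (2 + O(-2))**2*S(-1) = -5/13 + (2 + (4 + (-2)**2))**2*(2*(-1)) = -5*1/13 + (2 + (4 + 4))**2*(-2) = -5/13 + (2 + 8)**2*(-2) = -5/13 + 10**2*(-2) = -5/13 + 100*(-2) = -5/13 - 200 = -2605/13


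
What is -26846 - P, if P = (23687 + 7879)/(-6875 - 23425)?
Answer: -135567039/5050 ≈ -26845.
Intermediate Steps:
P = -5261/5050 (P = 31566/(-30300) = 31566*(-1/30300) = -5261/5050 ≈ -1.0418)
-26846 - P = -26846 - 1*(-5261/5050) = -26846 + 5261/5050 = -135567039/5050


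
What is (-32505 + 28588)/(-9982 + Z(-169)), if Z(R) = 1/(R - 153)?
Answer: 1261274/3214205 ≈ 0.39241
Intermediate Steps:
Z(R) = 1/(-153 + R)
(-32505 + 28588)/(-9982 + Z(-169)) = (-32505 + 28588)/(-9982 + 1/(-153 - 169)) = -3917/(-9982 + 1/(-322)) = -3917/(-9982 - 1/322) = -3917/(-3214205/322) = -3917*(-322/3214205) = 1261274/3214205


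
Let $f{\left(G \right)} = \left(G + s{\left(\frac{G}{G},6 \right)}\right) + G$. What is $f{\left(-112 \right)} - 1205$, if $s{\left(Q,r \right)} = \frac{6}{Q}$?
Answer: $-1423$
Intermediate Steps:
$f{\left(G \right)} = 6 + 2 G$ ($f{\left(G \right)} = \left(G + \frac{6}{G \frac{1}{G}}\right) + G = \left(G + \frac{6}{1}\right) + G = \left(G + 6 \cdot 1\right) + G = \left(G + 6\right) + G = \left(6 + G\right) + G = 6 + 2 G$)
$f{\left(-112 \right)} - 1205 = \left(6 + 2 \left(-112\right)\right) - 1205 = \left(6 - 224\right) - 1205 = -218 - 1205 = -1423$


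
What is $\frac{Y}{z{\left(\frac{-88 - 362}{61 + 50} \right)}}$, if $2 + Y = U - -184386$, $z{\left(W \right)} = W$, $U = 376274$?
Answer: $- \frac{3457391}{25} \approx -1.383 \cdot 10^{5}$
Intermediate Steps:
$Y = 560658$ ($Y = -2 + \left(376274 - -184386\right) = -2 + \left(376274 + 184386\right) = -2 + 560660 = 560658$)
$\frac{Y}{z{\left(\frac{-88 - 362}{61 + 50} \right)}} = \frac{560658}{\left(-88 - 362\right) \frac{1}{61 + 50}} = \frac{560658}{\left(-450\right) \frac{1}{111}} = \frac{560658}{- \frac{150}{37}} = 560658 \left(- \frac{37}{150}\right) = - \frac{3457391}{25}$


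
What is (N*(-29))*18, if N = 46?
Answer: -24012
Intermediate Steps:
(N*(-29))*18 = (46*(-29))*18 = -1334*18 = -24012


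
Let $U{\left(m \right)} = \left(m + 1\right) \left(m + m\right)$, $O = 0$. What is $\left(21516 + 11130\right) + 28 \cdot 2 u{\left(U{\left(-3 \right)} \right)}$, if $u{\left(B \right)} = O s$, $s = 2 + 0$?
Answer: $32646$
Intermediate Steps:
$s = 2$
$U{\left(m \right)} = 2 m \left(1 + m\right)$ ($U{\left(m \right)} = \left(1 + m\right) 2 m = 2 m \left(1 + m\right)$)
$u{\left(B \right)} = 0$ ($u{\left(B \right)} = 0 \cdot 2 = 0$)
$\left(21516 + 11130\right) + 28 \cdot 2 u{\left(U{\left(-3 \right)} \right)} = \left(21516 + 11130\right) + 28 \cdot 2 \cdot 0 = 32646 + 56 \cdot 0 = 32646 + 0 = 32646$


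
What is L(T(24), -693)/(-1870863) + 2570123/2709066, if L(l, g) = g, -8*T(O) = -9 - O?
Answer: 1603408469629/1689430447986 ≈ 0.94908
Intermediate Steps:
T(O) = 9/8 + O/8 (T(O) = -(-9 - O)/8 = 9/8 + O/8)
L(T(24), -693)/(-1870863) + 2570123/2709066 = -693/(-1870863) + 2570123/2709066 = -693*(-1/1870863) + 2570123*(1/2709066) = 231/623621 + 2570123/2709066 = 1603408469629/1689430447986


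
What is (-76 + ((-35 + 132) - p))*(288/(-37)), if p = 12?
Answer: -2592/37 ≈ -70.054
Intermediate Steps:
(-76 + ((-35 + 132) - p))*(288/(-37)) = (-76 + ((-35 + 132) - 1*12))*(288/(-37)) = (-76 + (97 - 12))*(288*(-1/37)) = (-76 + 85)*(-288/37) = 9*(-288/37) = -2592/37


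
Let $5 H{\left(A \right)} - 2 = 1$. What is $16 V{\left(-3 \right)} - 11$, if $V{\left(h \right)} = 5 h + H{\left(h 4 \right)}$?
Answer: $- \frac{1207}{5} \approx -241.4$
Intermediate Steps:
$H{\left(A \right)} = \frac{3}{5}$ ($H{\left(A \right)} = \frac{2}{5} + \frac{1}{5} \cdot 1 = \frac{2}{5} + \frac{1}{5} = \frac{3}{5}$)
$V{\left(h \right)} = \frac{3}{5} + 5 h$ ($V{\left(h \right)} = 5 h + \frac{3}{5} = \frac{3}{5} + 5 h$)
$16 V{\left(-3 \right)} - 11 = 16 \left(\frac{3}{5} + 5 \left(-3\right)\right) - 11 = 16 \left(\frac{3}{5} - 15\right) - 11 = 16 \left(- \frac{72}{5}\right) - 11 = - \frac{1152}{5} - 11 = - \frac{1207}{5}$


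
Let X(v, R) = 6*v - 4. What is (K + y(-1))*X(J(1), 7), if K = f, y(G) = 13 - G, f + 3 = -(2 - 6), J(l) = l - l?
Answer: -60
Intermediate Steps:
J(l) = 0
X(v, R) = -4 + 6*v
f = 1 (f = -3 - (2 - 6) = -3 - 1*(-4) = -3 + 4 = 1)
K = 1
(K + y(-1))*X(J(1), 7) = (1 + (13 - 1*(-1)))*(-4 + 6*0) = (1 + (13 + 1))*(-4 + 0) = (1 + 14)*(-4) = 15*(-4) = -60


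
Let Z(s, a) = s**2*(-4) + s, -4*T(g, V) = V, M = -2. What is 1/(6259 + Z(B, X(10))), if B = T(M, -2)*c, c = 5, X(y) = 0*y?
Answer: 2/12473 ≈ 0.00016035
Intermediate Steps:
X(y) = 0
T(g, V) = -V/4
B = 5/2 (B = -1/4*(-2)*5 = (1/2)*5 = 5/2 ≈ 2.5000)
Z(s, a) = s - 4*s**2 (Z(s, a) = -4*s**2 + s = s - 4*s**2)
1/(6259 + Z(B, X(10))) = 1/(6259 + 5*(1 - 4*5/2)/2) = 1/(6259 + 5*(1 - 10)/2) = 1/(6259 + (5/2)*(-9)) = 1/(6259 - 45/2) = 1/(12473/2) = 2/12473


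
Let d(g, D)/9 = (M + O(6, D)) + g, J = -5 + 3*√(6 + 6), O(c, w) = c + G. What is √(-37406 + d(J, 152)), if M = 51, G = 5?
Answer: √(-36893 + 54*√3) ≈ 191.83*I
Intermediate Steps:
O(c, w) = 5 + c (O(c, w) = c + 5 = 5 + c)
J = -5 + 6*√3 (J = -5 + 3*√12 = -5 + 3*(2*√3) = -5 + 6*√3 ≈ 5.3923)
d(g, D) = 558 + 9*g (d(g, D) = 9*((51 + (5 + 6)) + g) = 9*((51 + 11) + g) = 9*(62 + g) = 558 + 9*g)
√(-37406 + d(J, 152)) = √(-37406 + (558 + 9*(-5 + 6*√3))) = √(-37406 + (558 + (-45 + 54*√3))) = √(-37406 + (513 + 54*√3)) = √(-36893 + 54*√3)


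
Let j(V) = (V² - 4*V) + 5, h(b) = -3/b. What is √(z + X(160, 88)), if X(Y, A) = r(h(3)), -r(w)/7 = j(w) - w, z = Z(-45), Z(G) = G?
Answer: I*√122 ≈ 11.045*I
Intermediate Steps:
j(V) = 5 + V² - 4*V
z = -45
r(w) = -35 - 7*w² + 35*w (r(w) = -7*((5 + w² - 4*w) - w) = -7*(5 + w² - 5*w) = -35 - 7*w² + 35*w)
X(Y, A) = -77 (X(Y, A) = -35 - 7*1² + 35*(-3/3) = -35 - 7*(-3*⅓)² + 35*(-3*⅓) = -35 - 7*(-1)² + 35*(-1) = -35 - 7*1 - 35 = -35 - 7 - 35 = -77)
√(z + X(160, 88)) = √(-45 - 77) = √(-122) = I*√122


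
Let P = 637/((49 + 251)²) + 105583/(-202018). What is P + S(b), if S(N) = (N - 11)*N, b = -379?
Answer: 1343707939207733/9090810000 ≈ 1.4781e+5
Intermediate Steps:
S(N) = N*(-11 + N) (S(N) = (-11 + N)*N = N*(-11 + N))
P = -4686892267/9090810000 (P = 637/(300²) + 105583*(-1/202018) = 637/90000 - 105583/202018 = -4686892267/9090810000 ≈ -0.51556)
P + S(b) = -4686892267/9090810000 - 379*(-11 - 379) = -4686892267/9090810000 - 379*(-390) = -4686892267/9090810000 + 147810 = 1343707939207733/9090810000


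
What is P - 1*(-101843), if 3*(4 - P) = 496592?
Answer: -191051/3 ≈ -63684.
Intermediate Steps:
P = -496580/3 (P = 4 - ⅓*496592 = 4 - 496592/3 = -496580/3 ≈ -1.6553e+5)
P - 1*(-101843) = -496580/3 - 1*(-101843) = -496580/3 + 101843 = -191051/3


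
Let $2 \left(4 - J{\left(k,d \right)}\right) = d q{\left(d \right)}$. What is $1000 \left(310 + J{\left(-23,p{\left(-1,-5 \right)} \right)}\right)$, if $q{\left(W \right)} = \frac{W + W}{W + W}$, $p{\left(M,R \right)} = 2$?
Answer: $313000$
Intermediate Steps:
$q{\left(W \right)} = 1$ ($q{\left(W \right)} = \frac{2 W}{2 W} = 2 W \frac{1}{2 W} = 1$)
$J{\left(k,d \right)} = 4 - \frac{d}{2}$ ($J{\left(k,d \right)} = 4 - \frac{d 1}{2} = 4 - \frac{d}{2}$)
$1000 \left(310 + J{\left(-23,p{\left(-1,-5 \right)} \right)}\right) = 1000 \left(310 + \left(4 - 1\right)\right) = 1000 \left(310 + 3\right) = 1000 \cdot 313 = 313000$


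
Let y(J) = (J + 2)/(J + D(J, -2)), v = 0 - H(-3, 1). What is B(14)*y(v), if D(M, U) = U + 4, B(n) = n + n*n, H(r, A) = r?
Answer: 210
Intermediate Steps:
B(n) = n + n²
v = 3 (v = 0 - 1*(-3) = 0 + 3 = 3)
D(M, U) = 4 + U
y(J) = 1 (y(J) = (J + 2)/(J + (4 - 2)) = (2 + J)/(J + 2) = (2 + J)/(2 + J) = 1)
B(14)*y(v) = (14*(1 + 14))*1 = (14*15)*1 = 210*1 = 210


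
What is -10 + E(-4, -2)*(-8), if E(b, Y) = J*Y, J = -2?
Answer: -42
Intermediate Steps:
E(b, Y) = -2*Y
-10 + E(-4, -2)*(-8) = -10 - 2*(-2)*(-8) = -10 + 4*(-8) = -10 - 32 = -42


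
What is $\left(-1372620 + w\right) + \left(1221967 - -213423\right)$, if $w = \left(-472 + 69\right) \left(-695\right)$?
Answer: $342855$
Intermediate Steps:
$w = 280085$ ($w = \left(-403\right) \left(-695\right) = 280085$)
$\left(-1372620 + w\right) + \left(1221967 - -213423\right) = \left(-1372620 + 280085\right) + \left(1221967 - -213423\right) = -1092535 + \left(1221967 + 213423\right) = -1092535 + 1435390 = 342855$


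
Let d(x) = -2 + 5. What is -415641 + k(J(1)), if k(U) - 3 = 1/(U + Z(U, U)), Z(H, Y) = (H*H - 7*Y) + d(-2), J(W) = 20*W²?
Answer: -117625553/283 ≈ -4.1564e+5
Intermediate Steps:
d(x) = 3
Z(H, Y) = 3 + H² - 7*Y (Z(H, Y) = (H*H - 7*Y) + 3 = (H² - 7*Y) + 3 = 3 + H² - 7*Y)
k(U) = 3 + 1/(3 + U² - 6*U) (k(U) = 3 + 1/(U + (3 + U² - 7*U)) = 3 + 1/(3 + U² - 6*U))
-415641 + k(J(1)) = -415641 + (10 - 360*1² + 3*(20*1²)²)/(3 + (20*1²)² - 120*1²) = -415641 + (10 - 360 + 3*(20*1)²)/(3 + (20*1)² - 120) = -415641 + (10 - 18*20 + 3*20²)/(3 + 20² - 6*20) = -415641 + (10 - 360 + 3*400)/(3 + 400 - 120) = -415641 + (10 - 360 + 1200)/283 = -415641 + (1/283)*850 = -415641 + 850/283 = -117625553/283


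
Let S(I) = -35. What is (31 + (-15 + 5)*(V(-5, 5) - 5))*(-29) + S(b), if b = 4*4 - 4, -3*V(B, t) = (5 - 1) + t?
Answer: -3254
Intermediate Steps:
V(B, t) = -4/3 - t/3 (V(B, t) = -((5 - 1) + t)/3 = -(4 + t)/3 = -4/3 - t/3)
b = 12 (b = 16 - 4 = 12)
(31 + (-15 + 5)*(V(-5, 5) - 5))*(-29) + S(b) = (31 + (-15 + 5)*((-4/3 - ⅓*5) - 5))*(-29) - 35 = (31 - 10*((-4/3 - 5/3) - 5))*(-29) - 35 = (31 - 10*(-3 - 5))*(-29) - 35 = (31 - 10*(-8))*(-29) - 35 = (31 + 80)*(-29) - 35 = 111*(-29) - 35 = -3219 - 35 = -3254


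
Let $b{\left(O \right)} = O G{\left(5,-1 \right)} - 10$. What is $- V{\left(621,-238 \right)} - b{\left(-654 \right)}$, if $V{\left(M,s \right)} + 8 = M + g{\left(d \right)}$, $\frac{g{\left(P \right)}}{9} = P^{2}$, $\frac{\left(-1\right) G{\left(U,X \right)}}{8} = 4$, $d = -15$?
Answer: $-23556$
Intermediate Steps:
$G{\left(U,X \right)} = -32$ ($G{\left(U,X \right)} = \left(-8\right) 4 = -32$)
$g{\left(P \right)} = 9 P^{2}$
$b{\left(O \right)} = -10 - 32 O$ ($b{\left(O \right)} = O \left(-32\right) - 10 = - 32 O - 10 = -10 - 32 O$)
$V{\left(M,s \right)} = 2017 + M$ ($V{\left(M,s \right)} = -8 + \left(M + 9 \left(-15\right)^{2}\right) = -8 + \left(M + 9 \cdot 225\right) = -8 + \left(M + 2025\right) = -8 + \left(2025 + M\right) = 2017 + M$)
$- V{\left(621,-238 \right)} - b{\left(-654 \right)} = - (2017 + 621) - \left(-10 - -20928\right) = \left(-1\right) 2638 - \left(-10 + 20928\right) = -2638 - 20918 = -23556$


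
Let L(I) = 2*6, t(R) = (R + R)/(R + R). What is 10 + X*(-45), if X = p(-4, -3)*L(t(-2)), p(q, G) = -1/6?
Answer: 100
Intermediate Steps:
p(q, G) = -1/6 (p(q, G) = -1*1/6 = -1/6)
t(R) = 1 (t(R) = (2*R)/((2*R)) = (2*R)*(1/(2*R)) = 1)
L(I) = 12
X = -2 (X = -1/6*12 = -2)
10 + X*(-45) = 10 - 2*(-45) = 10 + 90 = 100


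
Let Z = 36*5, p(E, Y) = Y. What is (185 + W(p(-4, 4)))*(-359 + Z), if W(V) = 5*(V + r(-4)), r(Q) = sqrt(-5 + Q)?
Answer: -36695 - 2685*I ≈ -36695.0 - 2685.0*I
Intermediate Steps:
Z = 180
W(V) = 5*V + 15*I (W(V) = 5*(V + sqrt(-5 - 4)) = 5*(V + sqrt(-9)) = 5*(V + 3*I) = 5*V + 15*I)
(185 + W(p(-4, 4)))*(-359 + Z) = (185 + (5*4 + 15*I))*(-359 + 180) = (185 + (20 + 15*I))*(-179) = (205 + 15*I)*(-179) = -36695 - 2685*I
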